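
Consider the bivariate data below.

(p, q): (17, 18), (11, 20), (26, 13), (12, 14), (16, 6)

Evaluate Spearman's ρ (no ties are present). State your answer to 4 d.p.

-0.5000

Rank p: 4, 1, 5, 2, 3
Rank q: 4, 5, 2, 3, 1
d = rank(p) − rank(q): 0, -4, 3, -1, 2; Σd² = 30
ρ = 1 − 6Σd² / [n(n²−1)] = 1 − 6×30 / (5×24) = 1 − 180/120 ≈ -0.5000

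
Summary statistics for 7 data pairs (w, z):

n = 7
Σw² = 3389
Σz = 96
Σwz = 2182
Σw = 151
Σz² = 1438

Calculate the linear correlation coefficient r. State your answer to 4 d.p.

0.8788

r = (nΣwz − ΣwΣz) / √[(nΣw² − (Σw)²)(nΣz² − (Σz)²)]
Numerator: 7×2182 − 151×96 = 778
Denominator: √[(23723 − 22801)(10066 − 9216)] = √[922 × 850] = 885.2683
r = 778 / 885.2683 ≈ 0.8788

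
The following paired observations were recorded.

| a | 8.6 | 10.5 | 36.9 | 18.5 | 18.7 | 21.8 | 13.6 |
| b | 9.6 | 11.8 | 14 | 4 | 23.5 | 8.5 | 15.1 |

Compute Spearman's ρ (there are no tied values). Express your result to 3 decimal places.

0.107

Rank a: 1, 2, 7, 4, 5, 6, 3
Rank b: 3, 4, 5, 1, 7, 2, 6
d = rank(a) − rank(b): -2, -2, 2, 3, -2, 4, -3; Σd² = 50
ρ = 1 − 6Σd² / [n(n²−1)] = 1 − 6×50 / (7×48) = 1 − 300/336 ≈ 0.107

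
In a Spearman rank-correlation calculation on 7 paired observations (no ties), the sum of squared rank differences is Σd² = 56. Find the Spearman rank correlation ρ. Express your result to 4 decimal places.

ρ = 1 − 6Σd² / [n(n²−1)] = 1 − 6×56 / (7×48)
  = 1 − 336/336 = 1 − 1.00000 ≈ 0.0000

0.0000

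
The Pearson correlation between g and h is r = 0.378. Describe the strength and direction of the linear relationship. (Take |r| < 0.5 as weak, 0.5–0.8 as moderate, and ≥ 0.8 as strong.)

r = 0.378 > 0 so the relationship is positive.
|r| = 0.378, which falls in the weak range.

weak positive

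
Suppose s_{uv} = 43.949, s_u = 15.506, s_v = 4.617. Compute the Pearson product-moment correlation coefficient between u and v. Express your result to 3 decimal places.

r = Cov(u,v) / (s_u · s_v) = 43.949 / (15.506 × 4.617)
  = 43.949 / 71.5912 ≈ 0.614

0.614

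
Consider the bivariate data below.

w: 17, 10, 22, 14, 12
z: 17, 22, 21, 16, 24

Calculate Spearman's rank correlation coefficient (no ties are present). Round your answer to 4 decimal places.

-0.5000

Rank w: 4, 1, 5, 3, 2
Rank z: 2, 4, 3, 1, 5
d = rank(w) − rank(z): 2, -3, 2, 2, -3; Σd² = 30
ρ = 1 − 6Σd² / [n(n²−1)] = 1 − 6×30 / (5×24) = 1 − 180/120 ≈ -0.5000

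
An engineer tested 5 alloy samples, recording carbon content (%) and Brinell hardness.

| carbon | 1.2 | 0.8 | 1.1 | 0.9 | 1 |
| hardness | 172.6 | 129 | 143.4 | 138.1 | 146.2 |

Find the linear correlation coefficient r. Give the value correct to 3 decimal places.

0.896

n = 5, Σx = 5, Σy = 729.3, Σx² = 5.1, Σy² = 107441.37, Σxy = 738.55
nΣxy − ΣxΣy = 3692.75 − 3646.5 = 46.25
nΣx² − (Σx)² = 25.5 − 25 = 0.5; nΣy² − (Σy)² = 537206.85 − 531878.49 = 5328.36
r = 46.25 / √(0.5 × 5328.36) = 46.25 / 51.6157 ≈ 0.896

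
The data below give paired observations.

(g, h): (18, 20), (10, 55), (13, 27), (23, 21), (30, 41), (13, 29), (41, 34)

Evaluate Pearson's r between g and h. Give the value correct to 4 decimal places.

n = 7, Σg = 148, Σh = 227, Σg² = 3872, Σh² = 8273, Σgh = 4745
nΣgh − ΣgΣh = 33215 − 33596 = -381
nΣg² − (Σg)² = 27104 − 21904 = 5200; nΣh² − (Σh)² = 57911 − 51529 = 6382
r = -381 / √(5200 × 6382) = -381 / 5760.7638 ≈ -0.0661

-0.0661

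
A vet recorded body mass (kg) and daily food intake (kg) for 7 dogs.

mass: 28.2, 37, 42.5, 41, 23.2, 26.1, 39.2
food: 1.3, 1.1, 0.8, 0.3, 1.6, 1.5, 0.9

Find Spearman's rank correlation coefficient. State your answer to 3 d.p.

-0.964

Rank mass: 3, 4, 7, 6, 1, 2, 5
Rank food: 5, 4, 2, 1, 7, 6, 3
d = rank(mass) − rank(food): -2, 0, 5, 5, -6, -4, 2; Σd² = 110
ρ = 1 − 6Σd² / [n(n²−1)] = 1 − 6×110 / (7×48) = 1 − 660/336 ≈ -0.964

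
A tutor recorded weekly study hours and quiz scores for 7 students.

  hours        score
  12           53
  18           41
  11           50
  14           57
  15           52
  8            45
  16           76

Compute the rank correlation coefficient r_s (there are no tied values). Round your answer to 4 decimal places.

0.1429

Rank hours: 3, 7, 2, 4, 5, 1, 6
Rank score: 5, 1, 3, 6, 4, 2, 7
d = rank(hours) − rank(score): -2, 6, -1, -2, 1, -1, -1; Σd² = 48
ρ = 1 − 6Σd² / [n(n²−1)] = 1 − 6×48 / (7×48) = 1 − 288/336 ≈ 0.1429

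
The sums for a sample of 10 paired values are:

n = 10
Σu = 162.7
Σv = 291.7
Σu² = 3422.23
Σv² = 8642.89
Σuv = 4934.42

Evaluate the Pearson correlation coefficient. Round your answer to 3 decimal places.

r = (nΣuv − ΣuΣv) / √[(nΣu² − (Σu)²)(nΣv² − (Σv)²)]
Numerator: 10×4934.42 − 162.7×291.7 = 1884.61
Denominator: √[(34222.3 − 26471.29)(86428.9 − 85088.89)] = √[7751.01 × 1340.01] = 3222.7986
r = 1884.61 / 3222.7986 ≈ 0.585

0.585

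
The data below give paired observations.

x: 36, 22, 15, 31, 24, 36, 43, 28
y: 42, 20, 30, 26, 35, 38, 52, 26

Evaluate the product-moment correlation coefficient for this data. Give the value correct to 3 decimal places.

0.736

n = 8, Σx = 235, Σy = 269, Σx² = 7471, Σy² = 9789, Σxy = 8380
nΣxy − ΣxΣy = 67040 − 63215 = 3825
nΣx² − (Σx)² = 59768 − 55225 = 4543; nΣy² − (Σy)² = 78312 − 72361 = 5951
r = 3825 / √(4543 × 5951) = 3825 / 5199.5570 ≈ 0.736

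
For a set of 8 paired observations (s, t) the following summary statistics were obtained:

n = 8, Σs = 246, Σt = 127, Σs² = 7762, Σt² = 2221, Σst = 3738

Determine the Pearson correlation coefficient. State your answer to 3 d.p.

-0.831

r = (nΣst − ΣsΣt) / √[(nΣs² − (Σs)²)(nΣt² − (Σt)²)]
Numerator: 8×3738 − 246×127 = -1338
Denominator: √[(62096 − 60516)(17768 − 16129)] = √[1580 × 1639] = 1609.2296
r = -1338 / 1609.2296 ≈ -0.831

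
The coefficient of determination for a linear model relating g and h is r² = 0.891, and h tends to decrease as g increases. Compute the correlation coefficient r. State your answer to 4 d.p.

-0.9439

|r| = √0.891 = 0.9439
The association is negative, so r = −0.9439.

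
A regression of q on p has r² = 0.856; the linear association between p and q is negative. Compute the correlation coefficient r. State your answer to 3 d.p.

-0.925

|r| = √0.856 = 0.925
The association is negative, so r = −0.925.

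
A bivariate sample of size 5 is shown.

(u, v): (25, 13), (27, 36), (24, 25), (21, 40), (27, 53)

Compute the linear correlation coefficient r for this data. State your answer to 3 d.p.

n = 5, Σu = 124, Σv = 167, Σu² = 3100, Σv² = 6499, Σuv = 4168
nΣuv − ΣuΣv = 20840 − 20708 = 132
nΣu² − (Σu)² = 15500 − 15376 = 124; nΣv² − (Σv)² = 32495 − 27889 = 4606
r = 132 / √(124 × 4606) = 132 / 755.7407 ≈ 0.175

0.175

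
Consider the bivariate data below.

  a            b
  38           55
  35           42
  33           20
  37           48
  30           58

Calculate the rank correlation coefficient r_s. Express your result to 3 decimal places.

0.000

Rank a: 5, 3, 2, 4, 1
Rank b: 4, 2, 1, 3, 5
d = rank(a) − rank(b): 1, 1, 1, 1, -4; Σd² = 20
ρ = 1 − 6Σd² / [n(n²−1)] = 1 − 6×20 / (5×24) = 1 − 120/120 ≈ 0.000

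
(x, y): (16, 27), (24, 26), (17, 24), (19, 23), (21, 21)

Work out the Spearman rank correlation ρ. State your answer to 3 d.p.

-0.400

Rank x: 1, 5, 2, 3, 4
Rank y: 5, 4, 3, 2, 1
d = rank(x) − rank(y): -4, 1, -1, 1, 3; Σd² = 28
ρ = 1 − 6Σd² / [n(n²−1)] = 1 − 6×28 / (5×24) = 1 − 168/120 ≈ -0.400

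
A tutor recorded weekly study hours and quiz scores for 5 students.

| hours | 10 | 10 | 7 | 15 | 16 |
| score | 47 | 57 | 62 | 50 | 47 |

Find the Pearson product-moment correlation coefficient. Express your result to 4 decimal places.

n = 5, Σx = 58, Σy = 263, Σx² = 730, Σy² = 14011, Σxy = 2976
nΣxy − ΣxΣy = 14880 − 15254 = -374
nΣx² − (Σx)² = 3650 − 3364 = 286; nΣy² − (Σy)² = 70055 − 69169 = 886
r = -374 / √(286 × 886) = -374 / 503.3845 ≈ -0.7430

-0.7430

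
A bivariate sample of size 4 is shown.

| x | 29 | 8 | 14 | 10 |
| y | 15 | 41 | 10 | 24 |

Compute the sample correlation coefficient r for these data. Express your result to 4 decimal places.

-0.5910

n = 4, Σx = 61, Σy = 90, Σx² = 1201, Σy² = 2582, Σxy = 1143
nΣxy − ΣxΣy = 4572 − 5490 = -918
nΣx² − (Σx)² = 4804 − 3721 = 1083; nΣy² − (Σy)² = 10328 − 8100 = 2228
r = -918 / √(1083 × 2228) = -918 / 1553.3589 ≈ -0.5910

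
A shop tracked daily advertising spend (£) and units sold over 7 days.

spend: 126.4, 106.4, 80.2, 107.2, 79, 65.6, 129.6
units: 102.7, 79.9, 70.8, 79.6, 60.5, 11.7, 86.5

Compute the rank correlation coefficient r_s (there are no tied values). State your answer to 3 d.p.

Rank spend: 6, 4, 3, 5, 2, 1, 7
Rank units: 7, 5, 3, 4, 2, 1, 6
d = rank(spend) − rank(units): -1, -1, 0, 1, 0, 0, 1; Σd² = 4
ρ = 1 − 6Σd² / [n(n²−1)] = 1 − 6×4 / (7×48) = 1 − 24/336 ≈ 0.929

0.929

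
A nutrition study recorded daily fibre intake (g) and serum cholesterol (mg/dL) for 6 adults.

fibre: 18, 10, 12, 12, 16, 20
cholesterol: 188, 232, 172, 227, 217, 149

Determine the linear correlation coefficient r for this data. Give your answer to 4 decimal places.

-0.6665

n = 6, Σx = 88, Σy = 1185, Σx² = 1368, Σy² = 239571, Σxy = 16944
nΣxy − ΣxΣy = 101664 − 104280 = -2616
nΣx² − (Σx)² = 8208 − 7744 = 464; nΣy² − (Σy)² = 1437426 − 1404225 = 33201
r = -2616 / √(464 × 33201) = -2616 / 3924.9540 ≈ -0.6665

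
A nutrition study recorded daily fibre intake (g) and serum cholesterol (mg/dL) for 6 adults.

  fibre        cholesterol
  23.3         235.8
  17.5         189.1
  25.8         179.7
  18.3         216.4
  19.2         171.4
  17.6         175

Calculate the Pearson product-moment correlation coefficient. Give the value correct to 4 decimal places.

0.2057

n = 6, Σx = 121.7, Σy = 1167.4, Σx² = 2528.07, Σy² = 230484.46, Σxy = 23770.65
nΣxy − ΣxΣy = 142623.9 − 142072.58 = 551.32
nΣx² − (Σx)² = 15168.42 − 14810.89 = 357.53; nΣy² − (Σy)² = 1382906.76 − 1362822.76 = 20084
r = 551.32 / √(357.53 × 20084) = 551.32 / 2679.6702 ≈ 0.2057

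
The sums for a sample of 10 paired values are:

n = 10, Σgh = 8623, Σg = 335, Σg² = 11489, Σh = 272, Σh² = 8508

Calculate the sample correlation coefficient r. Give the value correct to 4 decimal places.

r = (nΣgh − ΣgΣh) / √[(nΣg² − (Σg)²)(nΣh² − (Σh)²)]
Numerator: 10×8623 − 335×272 = -4890
Denominator: √[(114890 − 112225)(85080 − 73984)] = √[2665 × 11096] = 5437.9077
r = -4890 / 5437.9077 ≈ -0.8992

-0.8992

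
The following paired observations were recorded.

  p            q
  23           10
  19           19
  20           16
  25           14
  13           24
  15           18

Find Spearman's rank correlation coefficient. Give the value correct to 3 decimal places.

Rank p: 5, 3, 4, 6, 1, 2
Rank q: 1, 5, 3, 2, 6, 4
d = rank(p) − rank(q): 4, -2, 1, 4, -5, -2; Σd² = 66
ρ = 1 − 6Σd² / [n(n²−1)] = 1 − 6×66 / (6×35) = 1 − 396/210 ≈ -0.886

-0.886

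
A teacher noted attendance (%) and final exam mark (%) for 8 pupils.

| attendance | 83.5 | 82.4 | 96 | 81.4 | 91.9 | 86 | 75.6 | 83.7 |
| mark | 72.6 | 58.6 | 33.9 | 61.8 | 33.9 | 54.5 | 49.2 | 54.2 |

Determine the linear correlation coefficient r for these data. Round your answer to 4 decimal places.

-0.6464

n = 8, Σx = 680.5, Σy = 418.7, Σx² = 58166.63, Σy² = 23150.91, Σxy = 35234.13
nΣxy − ΣxΣy = 281873.04 − 284925.35 = -3052.31
nΣx² − (Σx)² = 465333.04 − 463080.25 = 2252.79; nΣy² − (Σy)² = 185207.28 − 175309.69 = 9897.59
r = -3052.31 / √(2252.79 × 9897.59) = -3052.31 / 4721.9902 ≈ -0.6464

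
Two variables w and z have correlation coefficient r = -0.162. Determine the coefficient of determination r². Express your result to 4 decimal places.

0.0262

r² = (-0.162)² = 0.0262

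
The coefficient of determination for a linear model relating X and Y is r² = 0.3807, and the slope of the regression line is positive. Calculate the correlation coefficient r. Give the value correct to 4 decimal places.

|r| = √0.3807 = 0.6170
The association is positive, so r = 0.6170.

0.6170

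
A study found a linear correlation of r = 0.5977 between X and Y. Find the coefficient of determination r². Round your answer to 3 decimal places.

0.357

r² = (0.5977)² = 0.357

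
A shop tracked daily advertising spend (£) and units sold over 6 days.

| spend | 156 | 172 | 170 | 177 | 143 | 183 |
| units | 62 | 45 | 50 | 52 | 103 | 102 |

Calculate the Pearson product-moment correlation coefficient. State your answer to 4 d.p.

n = 6, Σx = 1001, Σy = 414, Σx² = 168087, Σy² = 32086, Σxy = 68511
nΣxy − ΣxΣy = 411066 − 414414 = -3348
nΣx² − (Σx)² = 1008522 − 1002001 = 6521; nΣy² − (Σy)² = 192516 − 171396 = 21120
r = -3348 / √(6521 × 21120) = -3348 / 11735.5665 ≈ -0.2853

-0.2853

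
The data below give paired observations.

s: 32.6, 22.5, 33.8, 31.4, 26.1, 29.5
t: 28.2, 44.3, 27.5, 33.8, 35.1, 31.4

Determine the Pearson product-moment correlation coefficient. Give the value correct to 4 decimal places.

n = 6, Σs = 175.9, Σt = 200.3, Σs² = 5248.87, Σt² = 6874.39, Σst = 5749.3
nΣst − ΣsΣt = 34495.8 − 35232.77 = -736.97
nΣs² − (Σs)² = 31493.22 − 30940.81 = 552.41; nΣt² − (Σt)² = 41246.34 − 40120.09 = 1126.25
r = -736.97 / √(552.41 × 1126.25) = -736.97 / 788.7660 ≈ -0.9343

-0.9343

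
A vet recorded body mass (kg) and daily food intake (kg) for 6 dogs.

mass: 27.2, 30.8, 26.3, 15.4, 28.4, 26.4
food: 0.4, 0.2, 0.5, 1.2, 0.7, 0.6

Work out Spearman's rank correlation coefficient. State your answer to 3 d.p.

-0.600

Rank mass: 4, 6, 2, 1, 5, 3
Rank food: 2, 1, 3, 6, 5, 4
d = rank(mass) − rank(food): 2, 5, -1, -5, 0, -1; Σd² = 56
ρ = 1 − 6Σd² / [n(n²−1)] = 1 − 6×56 / (6×35) = 1 − 336/210 ≈ -0.600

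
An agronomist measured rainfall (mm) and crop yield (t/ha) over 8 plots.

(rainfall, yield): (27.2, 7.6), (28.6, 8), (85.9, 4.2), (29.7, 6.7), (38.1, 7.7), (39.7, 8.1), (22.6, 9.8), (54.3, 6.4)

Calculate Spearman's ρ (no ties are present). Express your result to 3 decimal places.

-0.643

Rank rainfall: 2, 3, 8, 4, 5, 6, 1, 7
Rank yield: 4, 6, 1, 3, 5, 7, 8, 2
d = rank(rainfall) − rank(yield): -2, -3, 7, 1, 0, -1, -7, 5; Σd² = 138
ρ = 1 − 6Σd² / [n(n²−1)] = 1 − 6×138 / (8×63) = 1 − 828/504 ≈ -0.643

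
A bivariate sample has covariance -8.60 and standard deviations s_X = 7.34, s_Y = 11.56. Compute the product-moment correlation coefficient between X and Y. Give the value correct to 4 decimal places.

-0.1014

r = Cov(X,Y) / (s_X · s_Y) = -8.60 / (7.34 × 11.56)
  = -8.60 / 84.8504 ≈ -0.1014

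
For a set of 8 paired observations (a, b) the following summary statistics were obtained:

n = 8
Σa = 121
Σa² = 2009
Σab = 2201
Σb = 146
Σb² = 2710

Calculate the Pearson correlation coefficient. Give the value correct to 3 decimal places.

r = (nΣab − ΣaΣb) / √[(nΣa² − (Σa)²)(nΣb² − (Σb)²)]
Numerator: 8×2201 − 121×146 = -58
Denominator: √[(16072 − 14641)(21680 − 21316)] = √[1431 × 364] = 721.7229
r = -58 / 721.7229 ≈ -0.080

-0.080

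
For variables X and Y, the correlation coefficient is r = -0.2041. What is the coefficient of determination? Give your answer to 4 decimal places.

0.0417

r² = (-0.2041)² = 0.0417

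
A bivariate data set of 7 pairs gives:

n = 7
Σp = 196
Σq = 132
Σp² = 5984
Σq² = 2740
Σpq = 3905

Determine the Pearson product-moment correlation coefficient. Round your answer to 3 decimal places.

0.593

r = (nΣpq − ΣpΣq) / √[(nΣp² − (Σp)²)(nΣq² − (Σq)²)]
Numerator: 7×3905 − 196×132 = 1463
Denominator: √[(41888 − 38416)(19180 − 17424)] = √[3472 × 1756] = 2469.1764
r = 1463 / 2469.1764 ≈ 0.593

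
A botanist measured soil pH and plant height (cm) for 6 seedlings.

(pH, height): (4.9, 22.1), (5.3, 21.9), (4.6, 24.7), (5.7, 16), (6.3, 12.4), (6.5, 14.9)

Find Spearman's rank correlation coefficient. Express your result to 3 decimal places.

Rank pH: 2, 3, 1, 4, 5, 6
Rank height: 5, 4, 6, 3, 1, 2
d = rank(pH) − rank(height): -3, -1, -5, 1, 4, 4; Σd² = 68
ρ = 1 − 6Σd² / [n(n²−1)] = 1 − 6×68 / (6×35) = 1 − 408/210 ≈ -0.943

-0.943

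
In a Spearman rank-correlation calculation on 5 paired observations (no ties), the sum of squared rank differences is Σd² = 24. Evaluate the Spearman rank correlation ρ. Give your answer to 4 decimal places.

ρ = 1 − 6Σd² / [n(n²−1)] = 1 − 6×24 / (5×24)
  = 1 − 144/120 = 1 − 1.20000 ≈ -0.2000

-0.2000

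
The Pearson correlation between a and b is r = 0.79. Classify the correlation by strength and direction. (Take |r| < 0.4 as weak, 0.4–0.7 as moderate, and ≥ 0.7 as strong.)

strong positive

r = 0.79 > 0 so the relationship is positive.
|r| = 0.79, which falls in the strong range.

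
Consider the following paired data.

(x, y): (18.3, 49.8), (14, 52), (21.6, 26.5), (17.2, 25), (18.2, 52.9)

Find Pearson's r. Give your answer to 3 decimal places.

n = 5, Σx = 89.3, Σy = 206.2, Σx² = 1624.53, Σy² = 9309.7, Σxy = 3604.52
nΣxy − ΣxΣy = 18022.6 − 18413.66 = -391.06
nΣx² − (Σx)² = 8122.65 − 7974.49 = 148.16; nΣy² − (Σy)² = 46548.5 − 42518.44 = 4030.06
r = -391.06 / √(148.16 × 4030.06) = -391.06 / 772.7184 ≈ -0.506

-0.506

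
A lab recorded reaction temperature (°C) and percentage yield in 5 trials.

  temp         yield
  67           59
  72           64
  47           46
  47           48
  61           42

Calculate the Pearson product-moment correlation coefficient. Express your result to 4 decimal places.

n = 5, Σx = 294, Σy = 259, Σx² = 17812, Σy² = 13761, Σxy = 15541
nΣxy − ΣxΣy = 77705 − 76146 = 1559
nΣx² − (Σx)² = 89060 − 86436 = 2624; nΣy² − (Σy)² = 68805 − 67081 = 1724
r = 1559 / √(2624 × 1724) = 1559 / 2126.9170 ≈ 0.7330

0.7330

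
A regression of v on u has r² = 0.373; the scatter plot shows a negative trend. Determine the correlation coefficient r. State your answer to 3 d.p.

-0.611

|r| = √0.373 = 0.611
The association is negative, so r = −0.611.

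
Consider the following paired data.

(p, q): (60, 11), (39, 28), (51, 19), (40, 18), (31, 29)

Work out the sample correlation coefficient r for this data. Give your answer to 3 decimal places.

n = 5, Σp = 221, Σq = 105, Σp² = 10283, Σq² = 2431, Σpq = 4340
nΣpq − ΣpΣq = 21700 − 23205 = -1505
nΣp² − (Σp)² = 51415 − 48841 = 2574; nΣq² − (Σq)² = 12155 − 11025 = 1130
r = -1505 / √(2574 × 1130) = -1505 / 1705.4677 ≈ -0.882

-0.882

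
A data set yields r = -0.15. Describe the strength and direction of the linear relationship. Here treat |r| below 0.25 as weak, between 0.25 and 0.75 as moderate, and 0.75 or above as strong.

weak negative

r = -0.15 < 0 so the relationship is negative.
|r| = 0.15, which falls in the weak range.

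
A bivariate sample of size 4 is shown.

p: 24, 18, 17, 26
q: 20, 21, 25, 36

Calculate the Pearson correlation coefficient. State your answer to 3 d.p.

n = 4, Σp = 85, Σq = 102, Σp² = 1865, Σq² = 2762, Σpq = 2219
nΣpq − ΣpΣq = 8876 − 8670 = 206
nΣp² − (Σp)² = 7460 − 7225 = 235; nΣq² − (Σq)² = 11048 − 10404 = 644
r = 206 / √(235 × 644) = 206 / 389.0244 ≈ 0.530

0.530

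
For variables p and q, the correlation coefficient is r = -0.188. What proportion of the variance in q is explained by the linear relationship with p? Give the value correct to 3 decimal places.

r² = (-0.188)² = 0.035

0.035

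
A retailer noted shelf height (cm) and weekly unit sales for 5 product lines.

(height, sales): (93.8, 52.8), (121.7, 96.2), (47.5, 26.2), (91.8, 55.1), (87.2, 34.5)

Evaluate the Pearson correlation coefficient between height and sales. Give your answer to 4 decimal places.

0.8908

n = 5, Σx = 442, Σy = 264.8, Σx² = 41896.66, Σy² = 16954.98, Σxy = 25971.26
nΣxy − ΣxΣy = 129856.3 − 117041.6 = 12814.7
nΣx² − (Σx)² = 209483.3 − 195364 = 14119.3; nΣy² − (Σy)² = 84774.9 − 70119.04 = 14655.86
r = 12814.7 / √(14119.3 × 14655.86) = 12814.7 / 14385.0785 ≈ 0.8908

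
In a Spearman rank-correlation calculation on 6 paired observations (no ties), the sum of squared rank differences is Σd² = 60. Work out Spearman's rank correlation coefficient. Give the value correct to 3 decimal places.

ρ = 1 − 6Σd² / [n(n²−1)] = 1 − 6×60 / (6×35)
  = 1 − 360/210 = 1 − 1.7143 ≈ -0.714

-0.714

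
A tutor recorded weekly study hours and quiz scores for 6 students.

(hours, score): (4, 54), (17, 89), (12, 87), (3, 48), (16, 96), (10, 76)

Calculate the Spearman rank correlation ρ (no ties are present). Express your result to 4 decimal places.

0.9429

Rank hours: 2, 6, 4, 1, 5, 3
Rank score: 2, 5, 4, 1, 6, 3
d = rank(hours) − rank(score): 0, 1, 0, 0, -1, 0; Σd² = 2
ρ = 1 − 6Σd² / [n(n²−1)] = 1 − 6×2 / (6×35) = 1 − 12/210 ≈ 0.9429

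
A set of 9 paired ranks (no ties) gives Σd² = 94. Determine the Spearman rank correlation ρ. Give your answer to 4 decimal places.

ρ = 1 − 6Σd² / [n(n²−1)] = 1 − 6×94 / (9×80)
  = 1 − 564/720 = 1 − 0.78333 ≈ 0.2167

0.2167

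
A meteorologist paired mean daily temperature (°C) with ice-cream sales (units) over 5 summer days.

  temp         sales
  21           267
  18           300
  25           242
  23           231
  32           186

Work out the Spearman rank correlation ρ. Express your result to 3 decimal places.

Rank temp: 2, 1, 4, 3, 5
Rank sales: 4, 5, 3, 2, 1
d = rank(temp) − rank(sales): -2, -4, 1, 1, 4; Σd² = 38
ρ = 1 − 6Σd² / [n(n²−1)] = 1 − 6×38 / (5×24) = 1 − 228/120 ≈ -0.900

-0.900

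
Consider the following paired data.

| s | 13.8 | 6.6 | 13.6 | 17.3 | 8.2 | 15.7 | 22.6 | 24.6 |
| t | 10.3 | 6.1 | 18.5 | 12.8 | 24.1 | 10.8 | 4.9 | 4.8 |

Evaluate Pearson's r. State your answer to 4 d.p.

-0.5343

n = 8, Σs = 122.4, Σt = 92.3, Σs² = 2147.9, Σt² = 1393.89, Σst = 1251.44
nΣst − ΣsΣt = 10011.52 − 11297.52 = -1286
nΣs² − (Σs)² = 17183.2 − 14981.76 = 2201.44; nΣt² − (Σt)² = 11151.12 − 8519.29 = 2631.83
r = -1286 / √(2201.44 × 2631.83) = -1286 / 2407.0347 ≈ -0.5343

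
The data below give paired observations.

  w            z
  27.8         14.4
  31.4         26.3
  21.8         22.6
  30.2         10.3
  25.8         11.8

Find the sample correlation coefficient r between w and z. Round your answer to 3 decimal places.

-0.053

n = 5, Σw = 137, Σz = 85.4, Σw² = 3811.72, Σz² = 1655.14, Σwz = 2334.32
nΣwz − ΣwΣz = 11671.6 − 11699.8 = -28.2
nΣw² − (Σw)² = 19058.6 − 18769 = 289.6; nΣz² − (Σz)² = 8275.7 − 7293.16 = 982.54
r = -28.2 / √(289.6 × 982.54) = -28.2 / 533.4263 ≈ -0.053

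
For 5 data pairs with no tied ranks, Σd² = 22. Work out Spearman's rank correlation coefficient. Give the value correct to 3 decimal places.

ρ = 1 − 6Σd² / [n(n²−1)] = 1 − 6×22 / (5×24)
  = 1 − 132/120 = 1 − 1.1000 ≈ -0.100

-0.100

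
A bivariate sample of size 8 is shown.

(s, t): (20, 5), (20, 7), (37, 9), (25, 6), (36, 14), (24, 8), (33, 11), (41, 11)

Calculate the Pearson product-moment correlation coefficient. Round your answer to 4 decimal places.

0.8023

n = 8, Σs = 236, Σt = 71, Σs² = 7436, Σt² = 693, Σst = 2233
nΣst − ΣsΣt = 17864 − 16756 = 1108
nΣs² − (Σs)² = 59488 − 55696 = 3792; nΣt² − (Σt)² = 5544 − 5041 = 503
r = 1108 / √(3792 × 503) = 1108 / 1381.0778 ≈ 0.8023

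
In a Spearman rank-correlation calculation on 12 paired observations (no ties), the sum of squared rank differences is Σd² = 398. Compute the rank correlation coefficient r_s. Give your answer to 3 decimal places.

ρ = 1 − 6Σd² / [n(n²−1)] = 1 − 6×398 / (12×143)
  = 1 − 2388/1716 = 1 − 1.3916 ≈ -0.392

-0.392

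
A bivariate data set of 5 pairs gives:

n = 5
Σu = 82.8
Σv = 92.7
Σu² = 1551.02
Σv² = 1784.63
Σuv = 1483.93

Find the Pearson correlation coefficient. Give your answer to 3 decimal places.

r = (nΣuv − ΣuΣv) / √[(nΣu² − (Σu)²)(nΣv² − (Σv)²)]
Numerator: 5×1483.93 − 82.8×92.7 = -255.91
Denominator: √[(7755.1 − 6855.84)(8923.15 − 8593.29)] = √[899.26 × 329.86] = 544.6374
r = -255.91 / 544.6374 ≈ -0.470

-0.470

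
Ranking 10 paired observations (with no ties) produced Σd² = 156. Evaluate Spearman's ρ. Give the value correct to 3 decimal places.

0.055

ρ = 1 − 6Σd² / [n(n²−1)] = 1 − 6×156 / (10×99)
  = 1 − 936/990 = 1 − 0.9455 ≈ 0.055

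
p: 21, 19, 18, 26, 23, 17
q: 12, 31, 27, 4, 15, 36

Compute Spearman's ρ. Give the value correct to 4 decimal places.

-0.8857

Rank p: 4, 3, 2, 6, 5, 1
Rank q: 2, 5, 4, 1, 3, 6
d = rank(p) − rank(q): 2, -2, -2, 5, 2, -5; Σd² = 66
ρ = 1 − 6Σd² / [n(n²−1)] = 1 − 6×66 / (6×35) = 1 − 396/210 ≈ -0.8857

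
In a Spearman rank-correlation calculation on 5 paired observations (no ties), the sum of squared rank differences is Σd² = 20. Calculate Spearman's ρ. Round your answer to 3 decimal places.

0.000

ρ = 1 − 6Σd² / [n(n²−1)] = 1 − 6×20 / (5×24)
  = 1 − 120/120 = 1 − 1.0000 ≈ 0.000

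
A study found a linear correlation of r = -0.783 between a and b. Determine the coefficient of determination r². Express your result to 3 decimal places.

r² = (-0.783)² = 0.613

0.613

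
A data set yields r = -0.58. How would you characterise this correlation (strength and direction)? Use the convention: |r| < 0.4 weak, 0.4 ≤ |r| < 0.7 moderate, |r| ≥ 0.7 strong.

r = -0.58 < 0 so the relationship is negative.
|r| = 0.58, which falls in the moderate range.

moderate negative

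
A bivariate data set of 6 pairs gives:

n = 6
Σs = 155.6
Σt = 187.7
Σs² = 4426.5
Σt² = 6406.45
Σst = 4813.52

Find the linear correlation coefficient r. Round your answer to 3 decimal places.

r = (nΣst − ΣsΣt) / √[(nΣs² − (Σs)²)(nΣt² − (Σt)²)]
Numerator: 6×4813.52 − 155.6×187.7 = -325
Denominator: √[(26559 − 24211.36)(38438.7 − 35231.29)] = √[2347.64 × 3207.41] = 2744.0561
r = -325 / 2744.0561 ≈ -0.118

-0.118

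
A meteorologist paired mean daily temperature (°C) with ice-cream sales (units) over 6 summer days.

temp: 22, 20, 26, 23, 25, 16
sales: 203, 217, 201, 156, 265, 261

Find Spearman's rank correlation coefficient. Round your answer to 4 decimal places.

-0.3143

Rank temp: 3, 2, 6, 4, 5, 1
Rank sales: 3, 4, 2, 1, 6, 5
d = rank(temp) − rank(sales): 0, -2, 4, 3, -1, -4; Σd² = 46
ρ = 1 − 6Σd² / [n(n²−1)] = 1 − 6×46 / (6×35) = 1 − 276/210 ≈ -0.3143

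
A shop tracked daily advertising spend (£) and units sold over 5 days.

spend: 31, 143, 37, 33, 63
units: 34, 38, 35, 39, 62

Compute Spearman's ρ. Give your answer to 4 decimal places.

Rank spend: 1, 5, 3, 2, 4
Rank units: 1, 3, 2, 4, 5
d = rank(spend) − rank(units): 0, 2, 1, -2, -1; Σd² = 10
ρ = 1 − 6Σd² / [n(n²−1)] = 1 − 6×10 / (5×24) = 1 − 60/120 ≈ 0.5000

0.5000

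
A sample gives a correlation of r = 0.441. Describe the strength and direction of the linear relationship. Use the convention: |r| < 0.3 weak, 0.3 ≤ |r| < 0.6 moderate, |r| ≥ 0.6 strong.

r = 0.441 > 0 so the relationship is positive.
|r| = 0.441, which falls in the moderate range.

moderate positive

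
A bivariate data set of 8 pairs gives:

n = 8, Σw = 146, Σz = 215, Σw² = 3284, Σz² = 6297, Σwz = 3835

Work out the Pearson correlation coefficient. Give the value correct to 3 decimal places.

r = (nΣwz − ΣwΣz) / √[(nΣw² − (Σw)²)(nΣz² − (Σz)²)]
Numerator: 8×3835 − 146×215 = -710
Denominator: √[(26272 − 21316)(50376 − 46225)] = √[4956 × 4151] = 4535.6759
r = -710 / 4535.6759 ≈ -0.157

-0.157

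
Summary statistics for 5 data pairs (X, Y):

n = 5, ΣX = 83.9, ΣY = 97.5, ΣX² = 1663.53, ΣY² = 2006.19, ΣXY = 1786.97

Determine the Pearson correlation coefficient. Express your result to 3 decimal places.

0.921

r = (nΣXY − ΣXΣY) / √[(nΣX² − (ΣX)²)(nΣY² − (ΣY)²)]
Numerator: 5×1786.97 − 83.9×97.5 = 754.6
Denominator: √[(8317.65 − 7039.21)(10030.95 − 9506.25)] = √[1278.44 × 524.7] = 819.0223
r = 754.6 / 819.0223 ≈ 0.921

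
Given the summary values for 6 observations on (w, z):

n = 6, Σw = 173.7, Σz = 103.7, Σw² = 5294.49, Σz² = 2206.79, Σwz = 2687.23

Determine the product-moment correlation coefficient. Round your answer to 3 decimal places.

r = (nΣwz − ΣwΣz) / √[(nΣw² − (Σw)²)(nΣz² − (Σz)²)]
Numerator: 6×2687.23 − 173.7×103.7 = -1889.31
Denominator: √[(31766.94 − 30171.69)(13240.74 − 10753.69)] = √[1595.25 × 2487.05] = 1991.8500
r = -1889.31 / 1991.8500 ≈ -0.949

-0.949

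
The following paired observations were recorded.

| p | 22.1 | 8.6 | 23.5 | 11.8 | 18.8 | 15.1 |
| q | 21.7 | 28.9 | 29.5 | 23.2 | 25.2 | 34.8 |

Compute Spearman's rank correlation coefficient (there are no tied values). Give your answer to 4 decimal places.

-0.0286

Rank p: 5, 1, 6, 2, 4, 3
Rank q: 1, 4, 5, 2, 3, 6
d = rank(p) − rank(q): 4, -3, 1, 0, 1, -3; Σd² = 36
ρ = 1 − 6Σd² / [n(n²−1)] = 1 − 6×36 / (6×35) = 1 − 216/210 ≈ -0.0286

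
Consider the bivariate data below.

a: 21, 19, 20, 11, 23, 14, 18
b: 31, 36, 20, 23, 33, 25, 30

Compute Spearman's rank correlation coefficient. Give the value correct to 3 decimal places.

0.464

Rank a: 6, 4, 5, 1, 7, 2, 3
Rank b: 5, 7, 1, 2, 6, 3, 4
d = rank(a) − rank(b): 1, -3, 4, -1, 1, -1, -1; Σd² = 30
ρ = 1 − 6Σd² / [n(n²−1)] = 1 − 6×30 / (7×48) = 1 − 180/336 ≈ 0.464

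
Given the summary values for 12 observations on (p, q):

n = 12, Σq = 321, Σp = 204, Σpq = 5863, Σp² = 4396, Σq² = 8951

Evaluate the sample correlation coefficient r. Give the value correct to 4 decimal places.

0.6983

r = (nΣpq − ΣpΣq) / √[(nΣp² − (Σp)²)(nΣq² − (Σq)²)]
Numerator: 12×5863 − 204×321 = 4872
Denominator: √[(52752 − 41616)(107412 − 103041)] = √[11136 × 4371] = 6976.7798
r = 4872 / 6976.7798 ≈ 0.6983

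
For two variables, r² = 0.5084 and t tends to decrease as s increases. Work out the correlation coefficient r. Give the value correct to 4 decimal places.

-0.7130

|r| = √0.5084 = 0.7130
The association is negative, so r = −0.7130.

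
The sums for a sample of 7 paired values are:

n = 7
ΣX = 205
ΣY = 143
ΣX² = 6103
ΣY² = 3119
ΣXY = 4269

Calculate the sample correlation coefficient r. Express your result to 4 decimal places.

0.5787

r = (nΣXY − ΣXΣY) / √[(nΣX² − (ΣX)²)(nΣY² − (ΣY)²)]
Numerator: 7×4269 − 205×143 = 568
Denominator: √[(42721 − 42025)(21833 − 20449)] = √[696 × 1384] = 981.4601
r = 568 / 981.4601 ≈ 0.5787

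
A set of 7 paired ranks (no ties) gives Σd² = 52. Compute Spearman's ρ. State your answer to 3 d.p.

ρ = 1 − 6Σd² / [n(n²−1)] = 1 − 6×52 / (7×48)
  = 1 − 312/336 = 1 − 0.9286 ≈ 0.071

0.071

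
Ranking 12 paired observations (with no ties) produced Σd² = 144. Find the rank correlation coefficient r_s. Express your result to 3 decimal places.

ρ = 1 − 6Σd² / [n(n²−1)] = 1 − 6×144 / (12×143)
  = 1 − 864/1716 = 1 − 0.5035 ≈ 0.497

0.497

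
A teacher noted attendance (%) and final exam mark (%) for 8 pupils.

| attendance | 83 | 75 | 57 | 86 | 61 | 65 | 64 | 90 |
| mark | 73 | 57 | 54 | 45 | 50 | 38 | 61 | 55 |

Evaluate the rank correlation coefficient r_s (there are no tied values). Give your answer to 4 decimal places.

0.1190

Rank attendance: 6, 5, 1, 7, 2, 4, 3, 8
Rank mark: 8, 6, 4, 2, 3, 1, 7, 5
d = rank(attendance) − rank(mark): -2, -1, -3, 5, -1, 3, -4, 3; Σd² = 74
ρ = 1 − 6Σd² / [n(n²−1)] = 1 − 6×74 / (8×63) = 1 − 444/504 ≈ 0.1190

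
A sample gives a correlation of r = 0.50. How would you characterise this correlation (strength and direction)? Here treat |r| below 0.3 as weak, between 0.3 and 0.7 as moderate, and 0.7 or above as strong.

r = 0.50 > 0 so the relationship is positive.
|r| = 0.50, which falls in the moderate range.

moderate positive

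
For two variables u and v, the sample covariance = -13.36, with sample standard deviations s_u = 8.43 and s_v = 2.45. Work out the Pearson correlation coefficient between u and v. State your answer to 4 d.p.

-0.6469

r = Cov(u,v) / (s_u · s_v) = -13.36 / (8.43 × 2.45)
  = -13.36 / 20.6535 ≈ -0.6469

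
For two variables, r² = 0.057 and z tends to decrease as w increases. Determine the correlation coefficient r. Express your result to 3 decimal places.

|r| = √0.057 = 0.239
The association is negative, so r = −0.239.

-0.239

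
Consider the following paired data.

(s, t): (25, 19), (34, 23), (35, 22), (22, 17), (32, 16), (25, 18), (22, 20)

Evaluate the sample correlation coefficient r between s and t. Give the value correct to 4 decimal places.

n = 7, Σs = 195, Σt = 135, Σs² = 5623, Σt² = 2643, Σst = 3803
nΣst − ΣsΣt = 26621 − 26325 = 296
nΣs² − (Σs)² = 39361 − 38025 = 1336; nΣt² − (Σt)² = 18501 − 18225 = 276
r = 296 / √(1336 × 276) = 296 / 607.2364 ≈ 0.4875

0.4875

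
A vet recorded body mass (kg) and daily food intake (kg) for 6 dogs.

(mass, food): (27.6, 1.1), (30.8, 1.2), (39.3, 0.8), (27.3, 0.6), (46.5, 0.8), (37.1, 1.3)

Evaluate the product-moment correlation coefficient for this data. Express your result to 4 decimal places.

-0.1041

n = 6, Σx = 208.6, Σy = 5.8, Σx² = 7538.84, Σy² = 5.98, Σxy = 200.57
nΣxy − ΣxΣy = 1203.42 − 1209.88 = -6.46
nΣx² − (Σx)² = 45233.04 − 43513.96 = 1719.08; nΣy² − (Σy)² = 35.88 − 33.64 = 2.24
r = -6.46 / √(1719.08 × 2.24) = -6.46 / 62.0543 ≈ -0.1041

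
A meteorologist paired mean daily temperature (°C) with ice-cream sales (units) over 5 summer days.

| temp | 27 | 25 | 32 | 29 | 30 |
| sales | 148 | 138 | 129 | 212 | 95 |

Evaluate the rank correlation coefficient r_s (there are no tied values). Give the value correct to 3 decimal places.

Rank temp: 2, 1, 5, 3, 4
Rank sales: 4, 3, 2, 5, 1
d = rank(temp) − rank(sales): -2, -2, 3, -2, 3; Σd² = 30
ρ = 1 − 6Σd² / [n(n²−1)] = 1 − 6×30 / (5×24) = 1 − 180/120 ≈ -0.500

-0.500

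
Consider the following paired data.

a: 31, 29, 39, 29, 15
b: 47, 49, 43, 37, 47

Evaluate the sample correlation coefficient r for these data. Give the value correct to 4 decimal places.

-0.2712

n = 5, Σa = 143, Σb = 223, Σa² = 4389, Σb² = 10037, Σab = 6333
nΣab − ΣaΣb = 31665 − 31889 = -224
nΣa² − (Σa)² = 21945 − 20449 = 1496; nΣb² − (Σb)² = 50185 − 49729 = 456
r = -224 / √(1496 × 456) = -224 / 825.9395 ≈ -0.2712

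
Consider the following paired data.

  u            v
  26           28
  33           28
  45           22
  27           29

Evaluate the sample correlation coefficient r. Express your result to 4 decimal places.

n = 4, Σu = 131, Σv = 107, Σu² = 4519, Σv² = 2893, Σuv = 3425
nΣuv − ΣuΣv = 13700 − 14017 = -317
nΣu² − (Σu)² = 18076 − 17161 = 915; nΣv² − (Σv)² = 11572 − 11449 = 123
r = -317 / √(915 × 123) = -317 / 335.4773 ≈ -0.9449

-0.9449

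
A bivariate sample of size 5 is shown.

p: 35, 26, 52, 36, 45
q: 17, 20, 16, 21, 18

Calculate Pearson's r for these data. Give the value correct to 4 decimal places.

n = 5, Σp = 194, Σq = 92, Σp² = 7926, Σq² = 1710, Σpq = 3513
nΣpq − ΣpΣq = 17565 − 17848 = -283
nΣp² − (Σp)² = 39630 − 37636 = 1994; nΣq² − (Σq)² = 8550 − 8464 = 86
r = -283 / √(1994 × 86) = -283 / 414.1063 ≈ -0.6834

-0.6834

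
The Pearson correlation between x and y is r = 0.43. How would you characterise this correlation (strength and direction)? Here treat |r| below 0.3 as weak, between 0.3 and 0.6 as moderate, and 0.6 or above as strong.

r = 0.43 > 0 so the relationship is positive.
|r| = 0.43, which falls in the moderate range.

moderate positive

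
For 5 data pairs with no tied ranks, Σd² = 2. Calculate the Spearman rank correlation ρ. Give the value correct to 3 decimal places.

ρ = 1 − 6Σd² / [n(n²−1)] = 1 − 6×2 / (5×24)
  = 1 − 12/120 = 1 − 0.1000 ≈ 0.900

0.900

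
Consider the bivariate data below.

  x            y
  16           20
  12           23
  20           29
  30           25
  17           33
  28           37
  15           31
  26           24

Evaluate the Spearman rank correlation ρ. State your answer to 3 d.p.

0.333

Rank x: 3, 1, 5, 8, 4, 7, 2, 6
Rank y: 1, 2, 5, 4, 7, 8, 6, 3
d = rank(x) − rank(y): 2, -1, 0, 4, -3, -1, -4, 3; Σd² = 56
ρ = 1 − 6Σd² / [n(n²−1)] = 1 − 6×56 / (8×63) = 1 − 336/504 ≈ 0.333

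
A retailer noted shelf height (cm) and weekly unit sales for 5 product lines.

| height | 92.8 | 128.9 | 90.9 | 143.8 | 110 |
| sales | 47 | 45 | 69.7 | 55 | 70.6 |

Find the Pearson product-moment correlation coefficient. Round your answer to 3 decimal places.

n = 5, Σx = 566.4, Σy = 287.3, Σx² = 66268.3, Σy² = 17101.45, Σxy = 32172.83
nΣxy − ΣxΣy = 160864.15 − 162726.72 = -1862.57
nΣx² − (Σx)² = 331341.5 − 320808.96 = 10532.54; nΣy² − (Σy)² = 85507.25 − 82541.29 = 2965.96
r = -1862.57 / √(10532.54 × 2965.96) = -1862.57 / 5589.1942 ≈ -0.333

-0.333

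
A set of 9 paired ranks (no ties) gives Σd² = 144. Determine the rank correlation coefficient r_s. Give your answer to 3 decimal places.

-0.200

ρ = 1 − 6Σd² / [n(n²−1)] = 1 − 6×144 / (9×80)
  = 1 − 864/720 = 1 − 1.2000 ≈ -0.200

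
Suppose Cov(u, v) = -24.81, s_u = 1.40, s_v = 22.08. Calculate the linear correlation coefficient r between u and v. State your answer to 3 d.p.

r = Cov(u,v) / (s_u · s_v) = -24.81 / (1.40 × 22.08)
  = -24.81 / 30.9120 ≈ -0.803

-0.803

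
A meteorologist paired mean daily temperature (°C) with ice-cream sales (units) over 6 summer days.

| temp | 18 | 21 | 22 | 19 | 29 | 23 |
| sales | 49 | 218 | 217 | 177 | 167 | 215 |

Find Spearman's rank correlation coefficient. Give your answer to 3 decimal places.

0.200

Rank temp: 1, 3, 4, 2, 6, 5
Rank sales: 1, 6, 5, 3, 2, 4
d = rank(temp) − rank(sales): 0, -3, -1, -1, 4, 1; Σd² = 28
ρ = 1 − 6Σd² / [n(n²−1)] = 1 − 6×28 / (6×35) = 1 − 168/210 ≈ 0.200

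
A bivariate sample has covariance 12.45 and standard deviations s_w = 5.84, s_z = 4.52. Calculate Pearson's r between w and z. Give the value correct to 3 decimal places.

r = Cov(w,z) / (s_w · s_z) = 12.45 / (5.84 × 4.52)
  = 12.45 / 26.3968 ≈ 0.472

0.472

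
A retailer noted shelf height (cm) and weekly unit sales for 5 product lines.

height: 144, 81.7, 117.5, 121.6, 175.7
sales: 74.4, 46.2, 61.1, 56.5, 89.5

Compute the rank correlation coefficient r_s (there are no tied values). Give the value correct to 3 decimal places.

0.900

Rank height: 4, 1, 2, 3, 5
Rank sales: 4, 1, 3, 2, 5
d = rank(height) − rank(sales): 0, 0, -1, 1, 0; Σd² = 2
ρ = 1 − 6Σd² / [n(n²−1)] = 1 − 6×2 / (5×24) = 1 − 12/120 ≈ 0.900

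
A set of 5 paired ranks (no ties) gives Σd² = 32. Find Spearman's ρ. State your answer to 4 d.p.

-0.6000

ρ = 1 − 6Σd² / [n(n²−1)] = 1 − 6×32 / (5×24)
  = 1 − 192/120 = 1 − 1.60000 ≈ -0.6000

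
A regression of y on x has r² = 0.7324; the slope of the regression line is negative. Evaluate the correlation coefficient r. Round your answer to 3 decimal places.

-0.856

|r| = √0.7324 = 0.856
The association is negative, so r = −0.856.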